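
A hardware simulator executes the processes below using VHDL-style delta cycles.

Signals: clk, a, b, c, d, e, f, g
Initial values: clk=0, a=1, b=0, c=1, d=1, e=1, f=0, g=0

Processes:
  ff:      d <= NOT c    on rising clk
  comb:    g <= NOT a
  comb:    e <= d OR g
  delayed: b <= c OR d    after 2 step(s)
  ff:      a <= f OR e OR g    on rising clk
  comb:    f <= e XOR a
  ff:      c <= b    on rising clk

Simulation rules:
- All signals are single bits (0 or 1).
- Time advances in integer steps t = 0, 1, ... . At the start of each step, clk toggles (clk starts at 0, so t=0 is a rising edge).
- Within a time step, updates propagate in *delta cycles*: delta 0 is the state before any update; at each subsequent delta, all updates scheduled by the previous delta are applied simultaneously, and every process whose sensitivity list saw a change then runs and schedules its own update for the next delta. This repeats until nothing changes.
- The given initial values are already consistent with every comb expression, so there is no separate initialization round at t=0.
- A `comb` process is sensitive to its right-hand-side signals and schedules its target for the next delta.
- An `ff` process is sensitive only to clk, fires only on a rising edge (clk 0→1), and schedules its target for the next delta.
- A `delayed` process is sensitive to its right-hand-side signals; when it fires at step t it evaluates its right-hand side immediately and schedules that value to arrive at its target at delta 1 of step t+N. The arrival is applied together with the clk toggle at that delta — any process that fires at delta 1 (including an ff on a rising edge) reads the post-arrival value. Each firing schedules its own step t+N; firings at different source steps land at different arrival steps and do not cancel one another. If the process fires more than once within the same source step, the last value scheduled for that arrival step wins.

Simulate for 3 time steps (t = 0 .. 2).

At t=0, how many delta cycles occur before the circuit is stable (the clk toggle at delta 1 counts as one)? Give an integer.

t=0 Δ0: b=0 g=0 a=1 d=1 e=1 c=1 clk=0 f=0
  Δ1: clk:0→1
  Δ2: d:1→0, c:1→0
  Δ3: e:1→0
  Δ4: f:0→1
  (4Δ to stable)
t=1 Δ0: b=0 g=0 a=1 d=0 e=0 c=0 clk=1 f=1
  Δ1: clk:1→0
  (1Δ to stable)
t=2 Δ0: b=0 g=0 a=1 d=0 e=0 c=0 clk=0 f=1
  Δ1: clk:0→1
  Δ2: d:0→1
  Δ3: e:0→1
  Δ4: f:1→0
  (4Δ to stable)

4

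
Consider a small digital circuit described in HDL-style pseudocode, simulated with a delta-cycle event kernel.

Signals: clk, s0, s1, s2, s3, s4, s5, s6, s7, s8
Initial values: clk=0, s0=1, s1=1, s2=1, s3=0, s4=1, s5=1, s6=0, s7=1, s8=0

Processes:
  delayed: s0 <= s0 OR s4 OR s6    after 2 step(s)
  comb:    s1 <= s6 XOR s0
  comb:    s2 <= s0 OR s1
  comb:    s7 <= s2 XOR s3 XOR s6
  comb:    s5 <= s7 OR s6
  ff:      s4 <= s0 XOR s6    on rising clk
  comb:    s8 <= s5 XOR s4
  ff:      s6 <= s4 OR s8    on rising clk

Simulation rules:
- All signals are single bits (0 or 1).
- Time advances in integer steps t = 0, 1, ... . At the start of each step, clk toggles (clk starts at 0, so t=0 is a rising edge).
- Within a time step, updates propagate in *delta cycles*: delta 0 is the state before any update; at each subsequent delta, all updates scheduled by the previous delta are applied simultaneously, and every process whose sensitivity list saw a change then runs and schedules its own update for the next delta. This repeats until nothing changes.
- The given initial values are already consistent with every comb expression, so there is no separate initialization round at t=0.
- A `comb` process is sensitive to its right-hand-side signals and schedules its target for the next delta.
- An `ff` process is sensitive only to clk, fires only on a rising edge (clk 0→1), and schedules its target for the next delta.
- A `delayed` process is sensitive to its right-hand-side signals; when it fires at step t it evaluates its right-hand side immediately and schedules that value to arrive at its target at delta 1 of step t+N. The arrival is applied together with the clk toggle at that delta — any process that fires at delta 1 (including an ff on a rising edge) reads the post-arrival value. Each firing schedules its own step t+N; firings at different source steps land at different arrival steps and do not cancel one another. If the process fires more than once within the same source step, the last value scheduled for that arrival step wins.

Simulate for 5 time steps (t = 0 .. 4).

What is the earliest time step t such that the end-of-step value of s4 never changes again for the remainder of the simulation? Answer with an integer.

2

t=0 Δ0: clk=0 s0=1 s8=0 s1=1 s7=1 s3=0 s2=1 s5=1 s4=1 s6=0
  Δ1: clk:0→1
  Δ2: s6:0→1
  Δ3: s1:1→0, s7:1→0
  (3Δ to stable)
t=1 Δ0: clk=1 s0=1 s8=0 s1=0 s7=0 s3=0 s2=1 s5=1 s4=1 s6=1
  Δ1: clk:1→0
  (1Δ to stable)
t=2 Δ0: clk=0 s0=1 s8=0 s1=0 s7=0 s3=0 s2=1 s5=1 s4=1 s6=1
  Δ1: clk:0→1
  Δ2: s4:1→0
  Δ3: s8:0→1
  (3Δ to stable)
t=3 Δ0: clk=1 s0=1 s8=1 s1=0 s7=0 s3=0 s2=1 s5=1 s4=0 s6=1
  Δ1: clk:1→0
  (1Δ to stable)
t=4 Δ0: clk=0 s0=1 s8=1 s1=0 s7=0 s3=0 s2=1 s5=1 s4=0 s6=1
  Δ1: clk:0→1
  (1Δ to stable)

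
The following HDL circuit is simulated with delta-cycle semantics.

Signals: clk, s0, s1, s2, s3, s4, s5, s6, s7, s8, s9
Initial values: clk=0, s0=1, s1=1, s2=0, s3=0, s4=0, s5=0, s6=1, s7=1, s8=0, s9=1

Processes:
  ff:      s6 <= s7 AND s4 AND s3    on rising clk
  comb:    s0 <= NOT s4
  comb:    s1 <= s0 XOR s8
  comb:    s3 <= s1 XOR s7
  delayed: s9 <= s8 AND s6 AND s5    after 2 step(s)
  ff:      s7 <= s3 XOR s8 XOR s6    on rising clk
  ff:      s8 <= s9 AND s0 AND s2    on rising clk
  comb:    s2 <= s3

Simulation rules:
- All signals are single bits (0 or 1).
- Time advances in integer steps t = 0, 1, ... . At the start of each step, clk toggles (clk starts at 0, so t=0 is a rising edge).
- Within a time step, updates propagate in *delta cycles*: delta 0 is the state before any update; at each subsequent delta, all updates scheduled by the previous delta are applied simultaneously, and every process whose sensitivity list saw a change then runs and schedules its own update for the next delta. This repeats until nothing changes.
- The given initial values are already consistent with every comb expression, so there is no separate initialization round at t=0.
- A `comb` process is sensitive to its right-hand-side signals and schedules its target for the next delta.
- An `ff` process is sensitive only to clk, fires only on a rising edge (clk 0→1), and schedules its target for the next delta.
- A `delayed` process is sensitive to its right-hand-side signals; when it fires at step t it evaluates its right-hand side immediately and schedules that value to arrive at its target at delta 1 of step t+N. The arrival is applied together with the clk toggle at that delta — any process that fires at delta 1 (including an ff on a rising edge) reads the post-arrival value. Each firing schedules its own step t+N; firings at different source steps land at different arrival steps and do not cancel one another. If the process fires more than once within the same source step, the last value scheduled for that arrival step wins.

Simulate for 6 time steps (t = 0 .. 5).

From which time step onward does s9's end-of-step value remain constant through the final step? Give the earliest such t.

2

t=0 Δ0: s4=0 s1=1 s2=0 s5=0 s9=1 s6=1 s8=0 s3=0 s0=1 clk=0 s7=1
  Δ1: clk:0→1
  Δ2: s6:1→0
  (2Δ to stable)
t=1 Δ0: s4=0 s1=1 s2=0 s5=0 s9=1 s6=0 s8=0 s3=0 s0=1 clk=1 s7=1
  Δ1: clk:1→0
  (1Δ to stable)
t=2 Δ0: s4=0 s1=1 s2=0 s5=0 s9=1 s6=0 s8=0 s3=0 s0=1 clk=0 s7=1
  Δ1: s9:1→0, clk:0→1
  Δ2: s7:1→0
  Δ3: s3:0→1
  Δ4: s2:0→1
  (4Δ to stable)
t=3 Δ0: s4=0 s1=1 s2=1 s5=0 s9=0 s6=0 s8=0 s3=1 s0=1 clk=1 s7=0
  Δ1: clk:1→0
  (1Δ to stable)
t=4 Δ0: s4=0 s1=1 s2=1 s5=0 s9=0 s6=0 s8=0 s3=1 s0=1 clk=0 s7=0
  Δ1: clk:0→1
  Δ2: s7:0→1
  Δ3: s3:1→0
  Δ4: s2:1→0
  (4Δ to stable)
t=5 Δ0: s4=0 s1=1 s2=0 s5=0 s9=0 s6=0 s8=0 s3=0 s0=1 clk=1 s7=1
  Δ1: clk:1→0
  (1Δ to stable)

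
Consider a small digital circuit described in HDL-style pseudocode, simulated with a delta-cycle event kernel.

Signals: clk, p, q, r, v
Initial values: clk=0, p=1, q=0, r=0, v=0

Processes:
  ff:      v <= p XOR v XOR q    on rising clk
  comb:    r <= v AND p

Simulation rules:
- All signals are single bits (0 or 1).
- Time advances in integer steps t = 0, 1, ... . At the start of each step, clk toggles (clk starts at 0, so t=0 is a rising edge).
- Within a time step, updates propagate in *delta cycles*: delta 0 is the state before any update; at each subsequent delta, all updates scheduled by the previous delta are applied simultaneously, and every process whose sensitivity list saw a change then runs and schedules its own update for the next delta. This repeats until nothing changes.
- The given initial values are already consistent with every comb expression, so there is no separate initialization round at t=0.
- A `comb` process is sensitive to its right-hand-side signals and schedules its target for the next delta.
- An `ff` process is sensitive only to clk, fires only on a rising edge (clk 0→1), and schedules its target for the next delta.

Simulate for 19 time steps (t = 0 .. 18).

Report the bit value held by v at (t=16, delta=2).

[bits: r,p,v,clk,q]
t=0: Δ0=01000 Δ1=01010 Δ2=01110 Δ3=11110 | 3Δ
t=1: Δ0=11110 Δ1=11100 | 1Δ
t=2: Δ0=11100 Δ1=11110 Δ2=11010 Δ3=01010 | 3Δ
t=3: Δ0=01010 Δ1=01000 | 1Δ
t=4: Δ0=01000 Δ1=01010 Δ2=01110 Δ3=11110 | 3Δ
t=5: Δ0=11110 Δ1=11100 | 1Δ
t=6: Δ0=11100 Δ1=11110 Δ2=11010 Δ3=01010 | 3Δ
t=7: Δ0=01010 Δ1=01000 | 1Δ
t=8: Δ0=01000 Δ1=01010 Δ2=01110 Δ3=11110 | 3Δ
t=9: Δ0=11110 Δ1=11100 | 1Δ
t=10: Δ0=11100 Δ1=11110 Δ2=11010 Δ3=01010 | 3Δ
t=11: Δ0=01010 Δ1=01000 | 1Δ
t=12: Δ0=01000 Δ1=01010 Δ2=01110 Δ3=11110 | 3Δ
t=13: Δ0=11110 Δ1=11100 | 1Δ
t=14: Δ0=11100 Δ1=11110 Δ2=11010 Δ3=01010 | 3Δ
t=15: Δ0=01010 Δ1=01000 | 1Δ
t=16: Δ0=01000 Δ1=01010 Δ2=01110 Δ3=11110 | 3Δ
t=17: Δ0=11110 Δ1=11100 | 1Δ
t=18: Δ0=11100 Δ1=11110 Δ2=11010 Δ3=01010 | 3Δ

1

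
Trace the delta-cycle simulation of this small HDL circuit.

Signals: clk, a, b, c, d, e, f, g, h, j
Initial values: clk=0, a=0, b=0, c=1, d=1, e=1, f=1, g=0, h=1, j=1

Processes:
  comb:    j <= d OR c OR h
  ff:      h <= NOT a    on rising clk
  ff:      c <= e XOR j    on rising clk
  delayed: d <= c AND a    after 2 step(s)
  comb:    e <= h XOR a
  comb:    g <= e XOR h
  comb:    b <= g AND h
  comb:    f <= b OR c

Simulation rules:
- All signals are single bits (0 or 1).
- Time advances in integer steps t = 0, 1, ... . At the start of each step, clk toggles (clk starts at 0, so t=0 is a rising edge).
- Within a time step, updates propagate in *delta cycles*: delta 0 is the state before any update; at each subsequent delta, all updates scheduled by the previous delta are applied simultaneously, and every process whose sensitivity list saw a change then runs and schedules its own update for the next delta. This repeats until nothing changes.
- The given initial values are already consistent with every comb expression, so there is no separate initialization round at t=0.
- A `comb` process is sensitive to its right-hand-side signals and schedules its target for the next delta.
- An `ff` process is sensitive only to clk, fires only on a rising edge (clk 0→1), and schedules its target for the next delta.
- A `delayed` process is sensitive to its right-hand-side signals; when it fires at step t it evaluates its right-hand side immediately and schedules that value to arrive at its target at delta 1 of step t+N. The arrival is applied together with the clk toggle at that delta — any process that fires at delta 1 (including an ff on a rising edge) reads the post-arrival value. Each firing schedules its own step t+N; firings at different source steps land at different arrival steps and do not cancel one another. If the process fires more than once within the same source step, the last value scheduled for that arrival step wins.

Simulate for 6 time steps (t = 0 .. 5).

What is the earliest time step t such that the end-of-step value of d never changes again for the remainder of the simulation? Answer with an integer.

2

t=0 Δ0: a=0 h=1 f=1 e=1 g=0 c=1 d=1 j=1 b=0 clk=0
  Δ1: clk:0→1
  Δ2: c:1→0
  Δ3: f:1→0
  (3Δ to stable)
t=1 Δ0: a=0 h=1 f=0 e=1 g=0 c=0 d=1 j=1 b=0 clk=1
  Δ1: clk:1→0
  (1Δ to stable)
t=2 Δ0: a=0 h=1 f=0 e=1 g=0 c=0 d=1 j=1 b=0 clk=0
  Δ1: d:1→0, clk:0→1
  (1Δ to stable)
t=3 Δ0: a=0 h=1 f=0 e=1 g=0 c=0 d=0 j=1 b=0 clk=1
  Δ1: clk:1→0
  (1Δ to stable)
t=4 Δ0: a=0 h=1 f=0 e=1 g=0 c=0 d=0 j=1 b=0 clk=0
  Δ1: clk:0→1
  (1Δ to stable)
t=5 Δ0: a=0 h=1 f=0 e=1 g=0 c=0 d=0 j=1 b=0 clk=1
  Δ1: clk:1→0
  (1Δ to stable)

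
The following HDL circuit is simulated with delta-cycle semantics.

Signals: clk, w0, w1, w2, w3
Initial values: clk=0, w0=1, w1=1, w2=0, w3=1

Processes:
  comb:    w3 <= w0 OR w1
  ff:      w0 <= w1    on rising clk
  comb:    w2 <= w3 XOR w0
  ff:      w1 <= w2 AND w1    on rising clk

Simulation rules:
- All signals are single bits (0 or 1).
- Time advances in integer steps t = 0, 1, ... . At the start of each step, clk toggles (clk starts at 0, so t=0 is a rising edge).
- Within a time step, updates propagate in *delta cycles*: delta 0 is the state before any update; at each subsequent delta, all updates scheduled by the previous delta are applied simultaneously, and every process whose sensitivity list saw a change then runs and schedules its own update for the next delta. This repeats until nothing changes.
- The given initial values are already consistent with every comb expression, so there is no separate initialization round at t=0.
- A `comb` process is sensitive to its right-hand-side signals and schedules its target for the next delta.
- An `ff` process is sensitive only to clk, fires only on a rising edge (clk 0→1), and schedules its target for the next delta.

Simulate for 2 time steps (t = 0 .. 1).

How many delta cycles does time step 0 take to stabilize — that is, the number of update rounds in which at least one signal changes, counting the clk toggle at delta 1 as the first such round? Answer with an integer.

t0.Δ0 w3=1 clk=0 w1=1 w2=0 w0=1
t0.Δ1 w3=1 clk=1 w1=1 w2=0 w0=1
t0.Δ2 w3=1 clk=1 w1=0 w2=0 w0=1
t1.Δ0 w3=1 clk=1 w1=0 w2=0 w0=1
t1.Δ1 w3=1 clk=0 w1=0 w2=0 w0=1

2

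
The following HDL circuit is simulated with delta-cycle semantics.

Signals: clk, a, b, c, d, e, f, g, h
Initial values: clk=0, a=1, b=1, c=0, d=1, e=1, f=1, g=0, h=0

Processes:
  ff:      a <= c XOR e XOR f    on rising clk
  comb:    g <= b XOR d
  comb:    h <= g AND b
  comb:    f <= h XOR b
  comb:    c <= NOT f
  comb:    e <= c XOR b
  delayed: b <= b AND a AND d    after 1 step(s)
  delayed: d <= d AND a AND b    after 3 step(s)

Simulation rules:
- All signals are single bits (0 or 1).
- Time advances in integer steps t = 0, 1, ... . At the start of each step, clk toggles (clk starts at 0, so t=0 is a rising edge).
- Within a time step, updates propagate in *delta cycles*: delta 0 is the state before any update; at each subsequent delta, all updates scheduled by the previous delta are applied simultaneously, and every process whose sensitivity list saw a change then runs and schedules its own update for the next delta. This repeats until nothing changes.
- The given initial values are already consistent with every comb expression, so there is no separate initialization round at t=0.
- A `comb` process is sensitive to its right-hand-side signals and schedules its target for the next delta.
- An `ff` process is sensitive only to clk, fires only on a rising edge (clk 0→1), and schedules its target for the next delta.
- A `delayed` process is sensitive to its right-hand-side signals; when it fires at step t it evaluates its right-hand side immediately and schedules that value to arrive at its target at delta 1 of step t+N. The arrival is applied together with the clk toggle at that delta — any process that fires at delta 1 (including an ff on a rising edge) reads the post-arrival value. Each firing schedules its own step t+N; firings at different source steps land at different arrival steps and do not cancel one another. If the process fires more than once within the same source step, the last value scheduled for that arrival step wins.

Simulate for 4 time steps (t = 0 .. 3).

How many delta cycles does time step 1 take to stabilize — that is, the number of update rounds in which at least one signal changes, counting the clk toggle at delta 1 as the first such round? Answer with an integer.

[bits: h,e,f,c,g,b,clk,a,d]
t=0: Δ0=011001011 Δ1=011001111 Δ2=011001101 | 2Δ
t=1: Δ0=011001101 Δ1=011000001 Δ2=000010001 Δ3=000110001 Δ4=010110001 | 4Δ
t=2: Δ0=010110001 Δ1=010110101 | 1Δ
t=3: Δ0=010110101 Δ1=010110000 Δ2=010100000 | 2Δ

4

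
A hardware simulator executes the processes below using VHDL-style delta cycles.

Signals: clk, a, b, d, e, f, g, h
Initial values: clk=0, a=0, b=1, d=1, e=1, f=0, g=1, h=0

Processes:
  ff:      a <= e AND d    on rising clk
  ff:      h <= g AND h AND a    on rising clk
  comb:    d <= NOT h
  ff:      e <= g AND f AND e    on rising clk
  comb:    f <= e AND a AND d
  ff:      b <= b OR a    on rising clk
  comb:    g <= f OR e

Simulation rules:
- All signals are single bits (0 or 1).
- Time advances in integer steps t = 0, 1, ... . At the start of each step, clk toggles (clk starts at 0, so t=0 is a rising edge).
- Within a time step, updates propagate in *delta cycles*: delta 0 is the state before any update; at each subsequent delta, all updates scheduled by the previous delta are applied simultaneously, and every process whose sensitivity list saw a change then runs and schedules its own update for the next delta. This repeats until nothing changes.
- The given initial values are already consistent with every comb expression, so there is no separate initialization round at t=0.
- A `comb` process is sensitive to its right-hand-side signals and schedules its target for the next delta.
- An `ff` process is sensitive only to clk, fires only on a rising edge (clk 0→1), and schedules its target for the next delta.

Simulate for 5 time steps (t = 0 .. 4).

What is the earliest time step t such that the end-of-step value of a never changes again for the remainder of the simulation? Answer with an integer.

2

t=0 Δ0: a=0 g=1 d=1 f=0 e=1 b=1 clk=0 h=0
  Δ1: clk:0→1
  Δ2: a:0→1, e:1→0
  Δ3: g:1→0
  (3Δ to stable)
t=1 Δ0: a=1 g=0 d=1 f=0 e=0 b=1 clk=1 h=0
  Δ1: clk:1→0
  (1Δ to stable)
t=2 Δ0: a=1 g=0 d=1 f=0 e=0 b=1 clk=0 h=0
  Δ1: clk:0→1
  Δ2: a:1→0
  (2Δ to stable)
t=3 Δ0: a=0 g=0 d=1 f=0 e=0 b=1 clk=1 h=0
  Δ1: clk:1→0
  (1Δ to stable)
t=4 Δ0: a=0 g=0 d=1 f=0 e=0 b=1 clk=0 h=0
  Δ1: clk:0→1
  (1Δ to stable)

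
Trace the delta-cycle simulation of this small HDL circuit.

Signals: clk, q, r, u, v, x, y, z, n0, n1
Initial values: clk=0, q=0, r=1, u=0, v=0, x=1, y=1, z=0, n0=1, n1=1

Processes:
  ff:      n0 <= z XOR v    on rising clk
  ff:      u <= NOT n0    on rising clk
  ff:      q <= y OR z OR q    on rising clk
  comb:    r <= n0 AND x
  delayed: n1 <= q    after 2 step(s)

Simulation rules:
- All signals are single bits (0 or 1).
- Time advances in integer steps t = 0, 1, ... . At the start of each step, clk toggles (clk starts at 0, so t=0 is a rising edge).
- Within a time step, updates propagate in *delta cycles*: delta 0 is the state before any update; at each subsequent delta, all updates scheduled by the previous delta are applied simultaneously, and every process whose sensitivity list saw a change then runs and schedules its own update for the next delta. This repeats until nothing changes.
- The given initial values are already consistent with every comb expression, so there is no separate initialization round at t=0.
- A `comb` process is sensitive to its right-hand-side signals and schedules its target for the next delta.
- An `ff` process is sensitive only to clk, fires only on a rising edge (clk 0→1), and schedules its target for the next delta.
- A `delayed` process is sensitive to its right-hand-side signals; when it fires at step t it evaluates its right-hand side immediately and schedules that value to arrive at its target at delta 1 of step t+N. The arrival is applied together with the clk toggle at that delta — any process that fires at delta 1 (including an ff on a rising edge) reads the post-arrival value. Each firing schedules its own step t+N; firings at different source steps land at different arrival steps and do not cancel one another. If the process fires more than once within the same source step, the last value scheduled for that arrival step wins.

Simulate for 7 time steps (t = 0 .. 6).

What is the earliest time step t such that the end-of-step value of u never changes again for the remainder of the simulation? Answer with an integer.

2

[bits: r,x,y,clk,z,q,u,v,n1,n0]
t=0: Δ0=1110000011 Δ1=1111000011 Δ2=1111010010 Δ3=0111010010 | 3Δ
t=1: Δ0=0111010010 Δ1=0110010010 | 1Δ
t=2: Δ0=0110010010 Δ1=0111010010 Δ2=0111011010 | 2Δ
t=3: Δ0=0111011010 Δ1=0110011010 | 1Δ
t=4: Δ0=0110011010 Δ1=0111011010 | 1Δ
t=5: Δ0=0111011010 Δ1=0110011010 | 1Δ
t=6: Δ0=0110011010 Δ1=0111011010 | 1Δ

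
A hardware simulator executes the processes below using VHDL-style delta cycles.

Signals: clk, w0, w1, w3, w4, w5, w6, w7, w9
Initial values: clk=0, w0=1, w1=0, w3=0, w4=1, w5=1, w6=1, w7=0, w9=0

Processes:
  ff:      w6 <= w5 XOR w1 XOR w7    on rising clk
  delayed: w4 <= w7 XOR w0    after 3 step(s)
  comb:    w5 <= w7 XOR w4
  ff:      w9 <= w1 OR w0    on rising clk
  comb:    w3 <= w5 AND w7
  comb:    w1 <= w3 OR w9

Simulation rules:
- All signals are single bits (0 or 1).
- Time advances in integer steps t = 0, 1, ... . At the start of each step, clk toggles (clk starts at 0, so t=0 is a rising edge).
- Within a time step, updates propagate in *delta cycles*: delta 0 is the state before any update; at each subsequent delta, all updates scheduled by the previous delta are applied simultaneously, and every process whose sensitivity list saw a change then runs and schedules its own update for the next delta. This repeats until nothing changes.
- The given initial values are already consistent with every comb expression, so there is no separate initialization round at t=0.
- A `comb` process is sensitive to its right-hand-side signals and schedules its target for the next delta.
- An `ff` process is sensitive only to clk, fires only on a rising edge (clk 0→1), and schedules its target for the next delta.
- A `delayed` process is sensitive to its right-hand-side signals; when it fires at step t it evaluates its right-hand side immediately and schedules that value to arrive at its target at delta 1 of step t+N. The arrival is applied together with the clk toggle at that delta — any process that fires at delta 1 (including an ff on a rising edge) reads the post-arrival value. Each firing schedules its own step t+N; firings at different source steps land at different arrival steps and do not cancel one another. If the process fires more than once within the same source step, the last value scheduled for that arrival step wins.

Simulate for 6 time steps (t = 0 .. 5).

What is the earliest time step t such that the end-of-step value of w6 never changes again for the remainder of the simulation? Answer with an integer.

t=0 Δ0: w5=1 w7=0 w1=0 w9=0 w6=1 clk=0 w0=1 w4=1 w3=0
  Δ1: clk:0→1
  Δ2: w9:0→1
  Δ3: w1:0→1
  (3Δ to stable)
t=1 Δ0: w5=1 w7=0 w1=1 w9=1 w6=1 clk=1 w0=1 w4=1 w3=0
  Δ1: clk:1→0
  (1Δ to stable)
t=2 Δ0: w5=1 w7=0 w1=1 w9=1 w6=1 clk=0 w0=1 w4=1 w3=0
  Δ1: clk:0→1
  Δ2: w6:1→0
  (2Δ to stable)
t=3 Δ0: w5=1 w7=0 w1=1 w9=1 w6=0 clk=1 w0=1 w4=1 w3=0
  Δ1: clk:1→0
  (1Δ to stable)
t=4 Δ0: w5=1 w7=0 w1=1 w9=1 w6=0 clk=0 w0=1 w4=1 w3=0
  Δ1: clk:0→1
  (1Δ to stable)
t=5 Δ0: w5=1 w7=0 w1=1 w9=1 w6=0 clk=1 w0=1 w4=1 w3=0
  Δ1: clk:1→0
  (1Δ to stable)

2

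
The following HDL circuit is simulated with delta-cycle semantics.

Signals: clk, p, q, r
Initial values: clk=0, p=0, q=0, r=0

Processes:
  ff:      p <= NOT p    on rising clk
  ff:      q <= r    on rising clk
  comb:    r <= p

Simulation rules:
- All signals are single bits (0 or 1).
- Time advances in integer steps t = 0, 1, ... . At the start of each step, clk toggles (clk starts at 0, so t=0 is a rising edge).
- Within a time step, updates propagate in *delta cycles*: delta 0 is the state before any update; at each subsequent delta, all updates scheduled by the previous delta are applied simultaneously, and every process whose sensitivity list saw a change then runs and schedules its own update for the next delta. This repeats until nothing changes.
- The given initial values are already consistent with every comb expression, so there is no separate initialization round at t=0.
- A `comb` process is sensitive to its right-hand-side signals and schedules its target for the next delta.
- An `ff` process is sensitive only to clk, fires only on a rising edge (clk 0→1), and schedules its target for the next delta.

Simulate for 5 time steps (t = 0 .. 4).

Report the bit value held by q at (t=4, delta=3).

0

t=0 Δ0: q=0 clk=0 r=0 p=0
  Δ1: clk:0→1
  Δ2: p:0→1
  Δ3: r:0→1
  (3Δ to stable)
t=1 Δ0: q=0 clk=1 r=1 p=1
  Δ1: clk:1→0
  (1Δ to stable)
t=2 Δ0: q=0 clk=0 r=1 p=1
  Δ1: clk:0→1
  Δ2: q:0→1, p:1→0
  Δ3: r:1→0
  (3Δ to stable)
t=3 Δ0: q=1 clk=1 r=0 p=0
  Δ1: clk:1→0
  (1Δ to stable)
t=4 Δ0: q=1 clk=0 r=0 p=0
  Δ1: clk:0→1
  Δ2: q:1→0, p:0→1
  Δ3: r:0→1
  (3Δ to stable)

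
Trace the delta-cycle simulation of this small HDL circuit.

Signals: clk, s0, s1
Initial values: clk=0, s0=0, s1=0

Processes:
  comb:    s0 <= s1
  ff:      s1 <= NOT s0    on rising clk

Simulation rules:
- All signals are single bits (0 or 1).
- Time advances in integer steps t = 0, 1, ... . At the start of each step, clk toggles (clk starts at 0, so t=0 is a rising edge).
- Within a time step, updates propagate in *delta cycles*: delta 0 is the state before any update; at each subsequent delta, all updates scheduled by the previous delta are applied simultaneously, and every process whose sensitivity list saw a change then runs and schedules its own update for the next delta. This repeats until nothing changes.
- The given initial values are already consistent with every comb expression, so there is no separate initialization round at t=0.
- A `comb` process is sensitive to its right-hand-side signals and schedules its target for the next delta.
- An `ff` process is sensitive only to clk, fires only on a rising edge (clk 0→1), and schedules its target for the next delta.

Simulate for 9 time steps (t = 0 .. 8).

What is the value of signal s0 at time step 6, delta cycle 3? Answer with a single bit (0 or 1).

0

t=0 Δ0: clk=0 s1=0 s0=0
  Δ1: clk:0→1
  Δ2: s1:0→1
  Δ3: s0:0→1
  (3Δ to stable)
t=1 Δ0: clk=1 s1=1 s0=1
  Δ1: clk:1→0
  (1Δ to stable)
t=2 Δ0: clk=0 s1=1 s0=1
  Δ1: clk:0→1
  Δ2: s1:1→0
  Δ3: s0:1→0
  (3Δ to stable)
t=3 Δ0: clk=1 s1=0 s0=0
  Δ1: clk:1→0
  (1Δ to stable)
t=4 Δ0: clk=0 s1=0 s0=0
  Δ1: clk:0→1
  Δ2: s1:0→1
  Δ3: s0:0→1
  (3Δ to stable)
t=5 Δ0: clk=1 s1=1 s0=1
  Δ1: clk:1→0
  (1Δ to stable)
t=6 Δ0: clk=0 s1=1 s0=1
  Δ1: clk:0→1
  Δ2: s1:1→0
  Δ3: s0:1→0
  (3Δ to stable)
t=7 Δ0: clk=1 s1=0 s0=0
  Δ1: clk:1→0
  (1Δ to stable)
t=8 Δ0: clk=0 s1=0 s0=0
  Δ1: clk:0→1
  Δ2: s1:0→1
  Δ3: s0:0→1
  (3Δ to stable)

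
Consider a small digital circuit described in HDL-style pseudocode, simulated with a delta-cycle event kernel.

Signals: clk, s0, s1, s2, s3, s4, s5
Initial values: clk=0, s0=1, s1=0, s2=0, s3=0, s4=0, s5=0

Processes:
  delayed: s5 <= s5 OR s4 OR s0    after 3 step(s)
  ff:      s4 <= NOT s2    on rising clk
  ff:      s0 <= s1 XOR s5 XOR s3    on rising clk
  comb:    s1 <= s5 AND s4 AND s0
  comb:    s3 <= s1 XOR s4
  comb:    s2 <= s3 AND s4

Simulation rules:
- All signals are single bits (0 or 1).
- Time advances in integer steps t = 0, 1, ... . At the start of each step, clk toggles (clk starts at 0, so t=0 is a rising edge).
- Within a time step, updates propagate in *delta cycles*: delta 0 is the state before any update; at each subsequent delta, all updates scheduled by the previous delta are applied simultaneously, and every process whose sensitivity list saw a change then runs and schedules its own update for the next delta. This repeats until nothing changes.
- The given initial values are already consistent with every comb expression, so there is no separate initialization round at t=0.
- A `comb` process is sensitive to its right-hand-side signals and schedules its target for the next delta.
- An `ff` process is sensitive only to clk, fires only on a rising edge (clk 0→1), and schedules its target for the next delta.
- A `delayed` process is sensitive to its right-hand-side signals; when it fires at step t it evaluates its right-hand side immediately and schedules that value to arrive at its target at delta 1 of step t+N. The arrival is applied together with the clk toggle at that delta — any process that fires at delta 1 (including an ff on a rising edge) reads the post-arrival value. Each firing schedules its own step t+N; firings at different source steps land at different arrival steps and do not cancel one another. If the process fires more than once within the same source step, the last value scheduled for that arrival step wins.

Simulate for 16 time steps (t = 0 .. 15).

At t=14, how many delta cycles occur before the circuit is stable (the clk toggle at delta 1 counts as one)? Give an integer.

t=0 Δ0: s4=0 s3=0 clk=0 s2=0 s1=0 s0=1 s5=0
  Δ1: clk:0→1
  Δ2: s4:0→1, s0:1→0
  Δ3: s3:0→1
  Δ4: s2:0→1
  (4Δ to stable)
t=1 Δ0: s4=1 s3=1 clk=1 s2=1 s1=0 s0=0 s5=0
  Δ1: clk:1→0
  (1Δ to stable)
t=2 Δ0: s4=1 s3=1 clk=0 s2=1 s1=0 s0=0 s5=0
  Δ1: clk:0→1
  Δ2: s4:1→0, s0:0→1
  Δ3: s3:1→0, s2:1→0
  (3Δ to stable)
t=3 Δ0: s4=0 s3=0 clk=1 s2=0 s1=0 s0=1 s5=0
  Δ1: clk:1→0, s5:0→1
  (1Δ to stable)
t=4 Δ0: s4=0 s3=0 clk=0 s2=0 s1=0 s0=1 s5=1
  Δ1: clk:0→1
  Δ2: s4:0→1
  Δ3: s3:0→1, s1:0→1
  Δ4: s3:1→0, s2:0→1
  Δ5: s2:1→0
  (5Δ to stable)
t=5 Δ0: s4=1 s3=0 clk=1 s2=0 s1=1 s0=1 s5=1
  Δ1: clk:1→0
  (1Δ to stable)
t=6 Δ0: s4=1 s3=0 clk=0 s2=0 s1=1 s0=1 s5=1
  Δ1: clk:0→1
  Δ2: s0:1→0
  Δ3: s1:1→0
  Δ4: s3:0→1
  Δ5: s2:0→1
  (5Δ to stable)
t=7 Δ0: s4=1 s3=1 clk=1 s2=1 s1=0 s0=0 s5=1
  Δ1: clk:1→0
  (1Δ to stable)
t=8 Δ0: s4=1 s3=1 clk=0 s2=1 s1=0 s0=0 s5=1
  Δ1: clk:0→1
  Δ2: s4:1→0
  Δ3: s3:1→0, s2:1→0
  (3Δ to stable)
t=9 Δ0: s4=0 s3=0 clk=1 s2=0 s1=0 s0=0 s5=1
  Δ1: clk:1→0
  (1Δ to stable)
t=10 Δ0: s4=0 s3=0 clk=0 s2=0 s1=0 s0=0 s5=1
  Δ1: clk:0→1
  Δ2: s4:0→1, s0:0→1
  Δ3: s3:0→1, s1:0→1
  Δ4: s3:1→0, s2:0→1
  Δ5: s2:1→0
  (5Δ to stable)
t=11 Δ0: s4=1 s3=0 clk=1 s2=0 s1=1 s0=1 s5=1
  Δ1: clk:1→0
  (1Δ to stable)
t=12 Δ0: s4=1 s3=0 clk=0 s2=0 s1=1 s0=1 s5=1
  Δ1: clk:0→1
  Δ2: s0:1→0
  Δ3: s1:1→0
  Δ4: s3:0→1
  Δ5: s2:0→1
  (5Δ to stable)
t=13 Δ0: s4=1 s3=1 clk=1 s2=1 s1=0 s0=0 s5=1
  Δ1: clk:1→0
  (1Δ to stable)
t=14 Δ0: s4=1 s3=1 clk=0 s2=1 s1=0 s0=0 s5=1
  Δ1: clk:0→1
  Δ2: s4:1→0
  Δ3: s3:1→0, s2:1→0
  (3Δ to stable)
t=15 Δ0: s4=0 s3=0 clk=1 s2=0 s1=0 s0=0 s5=1
  Δ1: clk:1→0
  (1Δ to stable)

3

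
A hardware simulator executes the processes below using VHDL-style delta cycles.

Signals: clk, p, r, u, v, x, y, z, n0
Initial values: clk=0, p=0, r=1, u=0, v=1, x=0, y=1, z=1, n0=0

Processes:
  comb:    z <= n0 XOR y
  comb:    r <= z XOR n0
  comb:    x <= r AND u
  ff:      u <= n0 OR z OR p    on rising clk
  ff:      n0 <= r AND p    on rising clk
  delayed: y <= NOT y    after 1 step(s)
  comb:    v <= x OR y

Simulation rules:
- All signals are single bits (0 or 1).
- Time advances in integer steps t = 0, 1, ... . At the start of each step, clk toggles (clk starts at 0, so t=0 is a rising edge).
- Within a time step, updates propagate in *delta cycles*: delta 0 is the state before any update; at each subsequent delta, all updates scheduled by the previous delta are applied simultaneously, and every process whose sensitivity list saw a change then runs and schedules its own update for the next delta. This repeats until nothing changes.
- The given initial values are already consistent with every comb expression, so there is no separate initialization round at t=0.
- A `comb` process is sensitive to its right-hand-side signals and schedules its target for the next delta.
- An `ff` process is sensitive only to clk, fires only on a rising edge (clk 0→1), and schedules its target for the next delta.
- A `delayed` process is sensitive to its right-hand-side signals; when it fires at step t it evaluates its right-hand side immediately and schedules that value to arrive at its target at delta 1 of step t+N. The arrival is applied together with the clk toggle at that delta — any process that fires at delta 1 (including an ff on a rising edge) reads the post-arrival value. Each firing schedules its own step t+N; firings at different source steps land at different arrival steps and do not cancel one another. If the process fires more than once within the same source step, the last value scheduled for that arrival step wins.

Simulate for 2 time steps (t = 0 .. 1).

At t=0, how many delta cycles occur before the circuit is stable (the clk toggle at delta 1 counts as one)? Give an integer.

3

[bits: v,u,x,p,n0,y,clk,z,r]
t=0: Δ0=100001011 Δ1=100001111 Δ2=110001111 Δ3=111001111 | 3Δ
t=1: Δ0=111001111 Δ1=111001011 | 1Δ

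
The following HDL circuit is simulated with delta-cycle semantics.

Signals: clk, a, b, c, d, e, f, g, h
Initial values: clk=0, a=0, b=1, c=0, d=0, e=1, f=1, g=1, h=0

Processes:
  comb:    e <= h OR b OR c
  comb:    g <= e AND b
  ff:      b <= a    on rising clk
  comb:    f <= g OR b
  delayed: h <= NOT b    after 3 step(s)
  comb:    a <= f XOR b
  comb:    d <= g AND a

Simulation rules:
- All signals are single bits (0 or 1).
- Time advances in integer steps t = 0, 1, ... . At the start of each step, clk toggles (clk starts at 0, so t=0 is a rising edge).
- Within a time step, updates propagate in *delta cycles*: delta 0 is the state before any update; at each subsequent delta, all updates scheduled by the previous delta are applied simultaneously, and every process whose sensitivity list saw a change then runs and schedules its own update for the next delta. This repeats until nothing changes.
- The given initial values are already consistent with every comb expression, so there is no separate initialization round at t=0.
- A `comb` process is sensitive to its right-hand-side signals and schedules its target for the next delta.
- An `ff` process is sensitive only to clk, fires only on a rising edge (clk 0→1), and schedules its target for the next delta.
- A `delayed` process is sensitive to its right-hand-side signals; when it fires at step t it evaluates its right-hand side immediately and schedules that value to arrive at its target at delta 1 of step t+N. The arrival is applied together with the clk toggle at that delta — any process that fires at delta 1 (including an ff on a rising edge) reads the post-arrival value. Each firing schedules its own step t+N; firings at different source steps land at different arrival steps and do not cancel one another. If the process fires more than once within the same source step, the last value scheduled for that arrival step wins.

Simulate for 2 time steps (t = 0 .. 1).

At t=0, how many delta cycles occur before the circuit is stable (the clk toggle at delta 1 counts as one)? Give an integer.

5

t=0 Δ0: f=1 g=1 h=0 c=0 e=1 a=0 d=0 b=1 clk=0
  Δ1: clk:0→1
  Δ2: b:1→0
  Δ3: g:1→0, e:1→0, a:0→1
  Δ4: f:1→0
  Δ5: a:1→0
  (5Δ to stable)
t=1 Δ0: f=0 g=0 h=0 c=0 e=0 a=0 d=0 b=0 clk=1
  Δ1: clk:1→0
  (1Δ to stable)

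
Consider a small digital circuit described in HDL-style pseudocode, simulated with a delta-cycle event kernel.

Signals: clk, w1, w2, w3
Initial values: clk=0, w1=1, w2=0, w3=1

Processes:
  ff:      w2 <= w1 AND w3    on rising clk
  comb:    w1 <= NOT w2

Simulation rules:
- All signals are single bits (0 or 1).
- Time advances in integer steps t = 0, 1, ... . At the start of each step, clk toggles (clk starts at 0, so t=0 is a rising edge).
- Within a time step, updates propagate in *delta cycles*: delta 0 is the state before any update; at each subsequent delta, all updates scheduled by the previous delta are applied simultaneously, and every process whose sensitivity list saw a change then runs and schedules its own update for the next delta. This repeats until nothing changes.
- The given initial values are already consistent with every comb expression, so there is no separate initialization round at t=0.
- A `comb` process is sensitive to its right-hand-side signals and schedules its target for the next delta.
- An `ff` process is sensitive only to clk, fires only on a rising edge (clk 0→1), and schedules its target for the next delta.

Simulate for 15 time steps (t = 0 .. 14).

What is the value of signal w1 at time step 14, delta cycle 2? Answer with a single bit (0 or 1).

[bits: w2,w3,w1,clk]
t=0: Δ0=0110 Δ1=0111 Δ2=1111 Δ3=1101 | 3Δ
t=1: Δ0=1101 Δ1=1100 | 1Δ
t=2: Δ0=1100 Δ1=1101 Δ2=0101 Δ3=0111 | 3Δ
t=3: Δ0=0111 Δ1=0110 | 1Δ
t=4: Δ0=0110 Δ1=0111 Δ2=1111 Δ3=1101 | 3Δ
t=5: Δ0=1101 Δ1=1100 | 1Δ
t=6: Δ0=1100 Δ1=1101 Δ2=0101 Δ3=0111 | 3Δ
t=7: Δ0=0111 Δ1=0110 | 1Δ
t=8: Δ0=0110 Δ1=0111 Δ2=1111 Δ3=1101 | 3Δ
t=9: Δ0=1101 Δ1=1100 | 1Δ
t=10: Δ0=1100 Δ1=1101 Δ2=0101 Δ3=0111 | 3Δ
t=11: Δ0=0111 Δ1=0110 | 1Δ
t=12: Δ0=0110 Δ1=0111 Δ2=1111 Δ3=1101 | 3Δ
t=13: Δ0=1101 Δ1=1100 | 1Δ
t=14: Δ0=1100 Δ1=1101 Δ2=0101 Δ3=0111 | 3Δ

0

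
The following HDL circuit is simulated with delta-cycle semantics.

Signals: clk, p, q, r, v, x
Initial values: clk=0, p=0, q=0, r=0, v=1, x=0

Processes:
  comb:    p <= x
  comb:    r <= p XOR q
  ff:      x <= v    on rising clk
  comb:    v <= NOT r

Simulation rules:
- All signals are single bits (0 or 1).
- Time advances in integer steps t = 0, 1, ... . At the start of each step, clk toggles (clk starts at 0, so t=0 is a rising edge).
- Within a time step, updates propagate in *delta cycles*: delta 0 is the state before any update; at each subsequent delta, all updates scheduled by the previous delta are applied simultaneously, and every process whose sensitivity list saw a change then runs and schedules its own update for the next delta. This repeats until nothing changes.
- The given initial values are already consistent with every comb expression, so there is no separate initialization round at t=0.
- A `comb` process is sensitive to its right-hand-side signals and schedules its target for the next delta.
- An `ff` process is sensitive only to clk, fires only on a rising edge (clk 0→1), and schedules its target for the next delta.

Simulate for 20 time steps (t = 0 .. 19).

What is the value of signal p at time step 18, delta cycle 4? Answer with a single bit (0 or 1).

0

t0.Δ0 x=0 q=0 p=0 r=0 v=1 clk=0
t0.Δ1 x=0 q=0 p=0 r=0 v=1 clk=1
t0.Δ2 x=1 q=0 p=0 r=0 v=1 clk=1
t0.Δ3 x=1 q=0 p=1 r=0 v=1 clk=1
t0.Δ4 x=1 q=0 p=1 r=1 v=1 clk=1
t0.Δ5 x=1 q=0 p=1 r=1 v=0 clk=1
t1.Δ0 x=1 q=0 p=1 r=1 v=0 clk=1
t1.Δ1 x=1 q=0 p=1 r=1 v=0 clk=0
t2.Δ0 x=1 q=0 p=1 r=1 v=0 clk=0
t2.Δ1 x=1 q=0 p=1 r=1 v=0 clk=1
t2.Δ2 x=0 q=0 p=1 r=1 v=0 clk=1
t2.Δ3 x=0 q=0 p=0 r=1 v=0 clk=1
t2.Δ4 x=0 q=0 p=0 r=0 v=0 clk=1
t2.Δ5 x=0 q=0 p=0 r=0 v=1 clk=1
t3.Δ0 x=0 q=0 p=0 r=0 v=1 clk=1
t3.Δ1 x=0 q=0 p=0 r=0 v=1 clk=0
t4.Δ0 x=0 q=0 p=0 r=0 v=1 clk=0
t4.Δ1 x=0 q=0 p=0 r=0 v=1 clk=1
t4.Δ2 x=1 q=0 p=0 r=0 v=1 clk=1
t4.Δ3 x=1 q=0 p=1 r=0 v=1 clk=1
t4.Δ4 x=1 q=0 p=1 r=1 v=1 clk=1
t4.Δ5 x=1 q=0 p=1 r=1 v=0 clk=1
t5.Δ0 x=1 q=0 p=1 r=1 v=0 clk=1
t5.Δ1 x=1 q=0 p=1 r=1 v=0 clk=0
t6.Δ0 x=1 q=0 p=1 r=1 v=0 clk=0
t6.Δ1 x=1 q=0 p=1 r=1 v=0 clk=1
t6.Δ2 x=0 q=0 p=1 r=1 v=0 clk=1
t6.Δ3 x=0 q=0 p=0 r=1 v=0 clk=1
t6.Δ4 x=0 q=0 p=0 r=0 v=0 clk=1
t6.Δ5 x=0 q=0 p=0 r=0 v=1 clk=1
t7.Δ0 x=0 q=0 p=0 r=0 v=1 clk=1
t7.Δ1 x=0 q=0 p=0 r=0 v=1 clk=0
t8.Δ0 x=0 q=0 p=0 r=0 v=1 clk=0
t8.Δ1 x=0 q=0 p=0 r=0 v=1 clk=1
t8.Δ2 x=1 q=0 p=0 r=0 v=1 clk=1
t8.Δ3 x=1 q=0 p=1 r=0 v=1 clk=1
t8.Δ4 x=1 q=0 p=1 r=1 v=1 clk=1
t8.Δ5 x=1 q=0 p=1 r=1 v=0 clk=1
t9.Δ0 x=1 q=0 p=1 r=1 v=0 clk=1
t9.Δ1 x=1 q=0 p=1 r=1 v=0 clk=0
t10.Δ0 x=1 q=0 p=1 r=1 v=0 clk=0
t10.Δ1 x=1 q=0 p=1 r=1 v=0 clk=1
t10.Δ2 x=0 q=0 p=1 r=1 v=0 clk=1
t10.Δ3 x=0 q=0 p=0 r=1 v=0 clk=1
t10.Δ4 x=0 q=0 p=0 r=0 v=0 clk=1
t10.Δ5 x=0 q=0 p=0 r=0 v=1 clk=1
t11.Δ0 x=0 q=0 p=0 r=0 v=1 clk=1
t11.Δ1 x=0 q=0 p=0 r=0 v=1 clk=0
t12.Δ0 x=0 q=0 p=0 r=0 v=1 clk=0
t12.Δ1 x=0 q=0 p=0 r=0 v=1 clk=1
t12.Δ2 x=1 q=0 p=0 r=0 v=1 clk=1
t12.Δ3 x=1 q=0 p=1 r=0 v=1 clk=1
t12.Δ4 x=1 q=0 p=1 r=1 v=1 clk=1
t12.Δ5 x=1 q=0 p=1 r=1 v=0 clk=1
t13.Δ0 x=1 q=0 p=1 r=1 v=0 clk=1
t13.Δ1 x=1 q=0 p=1 r=1 v=0 clk=0
t14.Δ0 x=1 q=0 p=1 r=1 v=0 clk=0
t14.Δ1 x=1 q=0 p=1 r=1 v=0 clk=1
t14.Δ2 x=0 q=0 p=1 r=1 v=0 clk=1
t14.Δ3 x=0 q=0 p=0 r=1 v=0 clk=1
t14.Δ4 x=0 q=0 p=0 r=0 v=0 clk=1
t14.Δ5 x=0 q=0 p=0 r=0 v=1 clk=1
t15.Δ0 x=0 q=0 p=0 r=0 v=1 clk=1
t15.Δ1 x=0 q=0 p=0 r=0 v=1 clk=0
t16.Δ0 x=0 q=0 p=0 r=0 v=1 clk=0
t16.Δ1 x=0 q=0 p=0 r=0 v=1 clk=1
t16.Δ2 x=1 q=0 p=0 r=0 v=1 clk=1
t16.Δ3 x=1 q=0 p=1 r=0 v=1 clk=1
t16.Δ4 x=1 q=0 p=1 r=1 v=1 clk=1
t16.Δ5 x=1 q=0 p=1 r=1 v=0 clk=1
t17.Δ0 x=1 q=0 p=1 r=1 v=0 clk=1
t17.Δ1 x=1 q=0 p=1 r=1 v=0 clk=0
t18.Δ0 x=1 q=0 p=1 r=1 v=0 clk=0
t18.Δ1 x=1 q=0 p=1 r=1 v=0 clk=1
t18.Δ2 x=0 q=0 p=1 r=1 v=0 clk=1
t18.Δ3 x=0 q=0 p=0 r=1 v=0 clk=1
t18.Δ4 x=0 q=0 p=0 r=0 v=0 clk=1
t18.Δ5 x=0 q=0 p=0 r=0 v=1 clk=1
t19.Δ0 x=0 q=0 p=0 r=0 v=1 clk=1
t19.Δ1 x=0 q=0 p=0 r=0 v=1 clk=0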